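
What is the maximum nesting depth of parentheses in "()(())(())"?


Input: "()(())(())"
Tracking depth:
  Position 0 '(': depth becomes 1
  Position 1 ')': depth becomes 0
  Position 2 '(': depth becomes 1
  Position 3 '(': depth becomes 2
  Position 4 ')': depth becomes 1
  Position 5 ')': depth becomes 0
  Position 6 '(': depth becomes 1
  Position 7 '(': depth becomes 2
  Position 8 ')': depth becomes 1
  Position 9 ')': depth becomes 0
Maximum depth reached: 2

2


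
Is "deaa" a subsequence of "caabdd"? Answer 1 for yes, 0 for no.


Check if "deaa" is a subsequence of "caabdd"
Greedy scan:
  Position 0 ('c'): no match needed
  Position 1 ('a'): no match needed
  Position 2 ('a'): no match needed
  Position 3 ('b'): no match needed
  Position 4 ('d'): matches sub[0] = 'd'
  Position 5 ('d'): no match needed
Only matched 1/4 characters => not a subsequence

0


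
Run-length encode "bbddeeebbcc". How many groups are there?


Input: bbddeeebbcc
Scanning for consecutive runs:
  Group 1: 'b' x 2 (positions 0-1)
  Group 2: 'd' x 2 (positions 2-3)
  Group 3: 'e' x 3 (positions 4-6)
  Group 4: 'b' x 2 (positions 7-8)
  Group 5: 'c' x 2 (positions 9-10)
Total groups: 5

5


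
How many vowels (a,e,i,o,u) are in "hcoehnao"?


Input: hcoehnao
Checking each character:
  'h' at position 0: consonant
  'c' at position 1: consonant
  'o' at position 2: vowel (running total: 1)
  'e' at position 3: vowel (running total: 2)
  'h' at position 4: consonant
  'n' at position 5: consonant
  'a' at position 6: vowel (running total: 3)
  'o' at position 7: vowel (running total: 4)
Total vowels: 4

4


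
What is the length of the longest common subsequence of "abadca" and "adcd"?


LCS of "abadca" and "adcd"
DP table:
           a    d    c    d
      0    0    0    0    0
  a   0    1    1    1    1
  b   0    1    1    1    1
  a   0    1    1    1    1
  d   0    1    2    2    2
  c   0    1    2    3    3
  a   0    1    2    3    3
LCS length = dp[6][4] = 3

3


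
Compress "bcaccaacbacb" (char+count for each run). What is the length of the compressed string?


Input: bcaccaacbacb
Runs:
  'b' x 1 => "b1"
  'c' x 1 => "c1"
  'a' x 1 => "a1"
  'c' x 2 => "c2"
  'a' x 2 => "a2"
  'c' x 1 => "c1"
  'b' x 1 => "b1"
  'a' x 1 => "a1"
  'c' x 1 => "c1"
  'b' x 1 => "b1"
Compressed: "b1c1a1c2a2c1b1a1c1b1"
Compressed length: 20

20


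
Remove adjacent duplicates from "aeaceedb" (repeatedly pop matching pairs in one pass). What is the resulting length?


Input: aeaceedb
Stack-based adjacent duplicate removal:
  Read 'a': push. Stack: a
  Read 'e': push. Stack: ae
  Read 'a': push. Stack: aea
  Read 'c': push. Stack: aeac
  Read 'e': push. Stack: aeace
  Read 'e': matches stack top 'e' => pop. Stack: aeac
  Read 'd': push. Stack: aeacd
  Read 'b': push. Stack: aeacdb
Final stack: "aeacdb" (length 6)

6


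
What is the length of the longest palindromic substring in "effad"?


Input: "effad"
Checking substrings for palindromes:
  [1:3] "ff" (len 2) => palindrome
Longest palindromic substring: "ff" with length 2

2


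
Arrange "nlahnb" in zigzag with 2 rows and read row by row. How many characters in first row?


Zigzag "nlahnb" into 2 rows:
Placing characters:
  'n' => row 0
  'l' => row 1
  'a' => row 0
  'h' => row 1
  'n' => row 0
  'b' => row 1
Rows:
  Row 0: "nan"
  Row 1: "lhb"
First row length: 3

3


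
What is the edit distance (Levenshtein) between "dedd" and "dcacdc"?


Computing edit distance: "dedd" -> "dcacdc"
DP table:
           d    c    a    c    d    c
      0    1    2    3    4    5    6
  d   1    0    1    2    3    4    5
  e   2    1    1    2    3    4    5
  d   3    2    2    2    3    3    4
  d   4    3    3    3    3    3    4
Edit distance = dp[4][6] = 4

4


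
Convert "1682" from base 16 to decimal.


Input: "1682" in base 16
Positional expansion:
  Digit '1' (value 1) x 16^3 = 4096
  Digit '6' (value 6) x 16^2 = 1536
  Digit '8' (value 8) x 16^1 = 128
  Digit '2' (value 2) x 16^0 = 2
Sum = 5762

5762


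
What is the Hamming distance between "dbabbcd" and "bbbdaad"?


Comparing "dbabbcd" and "bbbdaad" position by position:
  Position 0: 'd' vs 'b' => differ
  Position 1: 'b' vs 'b' => same
  Position 2: 'a' vs 'b' => differ
  Position 3: 'b' vs 'd' => differ
  Position 4: 'b' vs 'a' => differ
  Position 5: 'c' vs 'a' => differ
  Position 6: 'd' vs 'd' => same
Total differences (Hamming distance): 5

5


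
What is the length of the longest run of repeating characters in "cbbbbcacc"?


Input: "cbbbbcacc"
Scanning for longest run:
  Position 1 ('b'): new char, reset run to 1
  Position 2 ('b'): continues run of 'b', length=2
  Position 3 ('b'): continues run of 'b', length=3
  Position 4 ('b'): continues run of 'b', length=4
  Position 5 ('c'): new char, reset run to 1
  Position 6 ('a'): new char, reset run to 1
  Position 7 ('c'): new char, reset run to 1
  Position 8 ('c'): continues run of 'c', length=2
Longest run: 'b' with length 4

4


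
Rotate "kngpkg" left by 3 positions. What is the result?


Input: "kngpkg", rotate left by 3
First 3 characters: "kng"
Remaining characters: "pkg"
Concatenate remaining + first: "pkg" + "kng" = "pkgkng"

pkgkng


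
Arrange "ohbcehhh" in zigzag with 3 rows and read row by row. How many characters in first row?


Zigzag "ohbcehhh" into 3 rows:
Placing characters:
  'o' => row 0
  'h' => row 1
  'b' => row 2
  'c' => row 1
  'e' => row 0
  'h' => row 1
  'h' => row 2
  'h' => row 1
Rows:
  Row 0: "oe"
  Row 1: "hchh"
  Row 2: "bh"
First row length: 2

2


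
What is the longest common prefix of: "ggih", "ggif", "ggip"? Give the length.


Words: ggih, ggif, ggip
  Position 0: all 'g' => match
  Position 1: all 'g' => match
  Position 2: all 'i' => match
  Position 3: ('h', 'f', 'p') => mismatch, stop
LCP = "ggi" (length 3)

3


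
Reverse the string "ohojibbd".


Input: ohojibbd
Reading characters right to left:
  Position 7: 'd'
  Position 6: 'b'
  Position 5: 'b'
  Position 4: 'i'
  Position 3: 'j'
  Position 2: 'o'
  Position 1: 'h'
  Position 0: 'o'
Reversed: dbbijoho

dbbijoho


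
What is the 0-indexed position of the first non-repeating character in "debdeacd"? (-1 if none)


Input: debdeacd
Character frequencies:
  'a': 1
  'b': 1
  'c': 1
  'd': 3
  'e': 2
Scanning left to right for freq == 1:
  Position 0 ('d'): freq=3, skip
  Position 1 ('e'): freq=2, skip
  Position 2 ('b'): unique! => answer = 2

2


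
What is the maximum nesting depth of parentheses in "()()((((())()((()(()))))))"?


Input: "()()((((())()((()(()))))))"
Tracking depth:
  Position 0 '(': depth becomes 1
  Position 1 ')': depth becomes 0
  Position 2 '(': depth becomes 1
  Position 3 ')': depth becomes 0
  Position 4 '(': depth becomes 1
  Position 5 '(': depth becomes 2
  Position 6 '(': depth becomes 3
  Position 7 '(': depth becomes 4
  Position 8 '(': depth becomes 5
  Position 9 ')': depth becomes 4
  Position 10 ')': depth becomes 3
  Position 11 '(': depth becomes 4
  Position 12 ')': depth becomes 3
  Position 13 '(': depth becomes 4
  Position 14 '(': depth becomes 5
  Position 15 '(': depth becomes 6
  Position 16 ')': depth becomes 5
  Position 17 '(': depth becomes 6
  Position 18 '(': depth becomes 7
  Position 19 ')': depth becomes 6
  Position 20 ')': depth becomes 5
  Position 21 ')': depth becomes 4
  Position 22 ')': depth becomes 3
  Position 23 ')': depth becomes 2
  Position 24 ')': depth becomes 1
  Position 25 ')': depth becomes 0
Maximum depth reached: 7

7


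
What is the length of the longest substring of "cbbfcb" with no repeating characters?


Input: "cbbfcb"
Sliding window (track last position of each char):
  Position 0 ('c'): window [0,0] length 1 -- new best
  Position 1 ('b'): window [0,1] length 2 -- new best
  Position 2 ('b'): repeat (last at 1), move window start to 2
  Position 2 ('b'): window [2,2] length 1
  Position 3 ('f'): window [2,3] length 2
  Position 4 ('c'): window [2,4] length 3 -- new best
  Position 5 ('b'): repeat (last at 2), move window start to 3
  Position 5 ('b'): window [3,5] length 3
Longest substring with no repeats: "bfc" with length 3

3


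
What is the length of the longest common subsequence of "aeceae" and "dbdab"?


LCS of "aeceae" and "dbdab"
DP table:
           d    b    d    a    b
      0    0    0    0    0    0
  a   0    0    0    0    1    1
  e   0    0    0    0    1    1
  c   0    0    0    0    1    1
  e   0    0    0    0    1    1
  a   0    0    0    0    1    1
  e   0    0    0    0    1    1
LCS length = dp[6][5] = 1

1


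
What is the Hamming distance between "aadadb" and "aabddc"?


Comparing "aadadb" and "aabddc" position by position:
  Position 0: 'a' vs 'a' => same
  Position 1: 'a' vs 'a' => same
  Position 2: 'd' vs 'b' => differ
  Position 3: 'a' vs 'd' => differ
  Position 4: 'd' vs 'd' => same
  Position 5: 'b' vs 'c' => differ
Total differences (Hamming distance): 3

3


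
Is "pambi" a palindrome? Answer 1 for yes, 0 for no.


Input: pambi
Reversed: ibmap
  Compare pos 0 ('p') with pos 4 ('i'): MISMATCH
  Compare pos 1 ('a') with pos 3 ('b'): MISMATCH
Result: not a palindrome

0


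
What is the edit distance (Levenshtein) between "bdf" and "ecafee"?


Computing edit distance: "bdf" -> "ecafee"
DP table:
           e    c    a    f    e    e
      0    1    2    3    4    5    6
  b   1    1    2    3    4    5    6
  d   2    2    2    3    4    5    6
  f   3    3    3    3    3    4    5
Edit distance = dp[3][6] = 5

5


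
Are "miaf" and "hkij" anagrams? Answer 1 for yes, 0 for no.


Strings: "miaf", "hkij"
Sorted first:  afim
Sorted second: hijk
Differ at position 0: 'a' vs 'h' => not anagrams

0


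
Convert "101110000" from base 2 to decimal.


Input: "101110000" in base 2
Positional expansion:
  Digit '1' (value 1) x 2^8 = 256
  Digit '0' (value 0) x 2^7 = 0
  Digit '1' (value 1) x 2^6 = 64
  Digit '1' (value 1) x 2^5 = 32
  Digit '1' (value 1) x 2^4 = 16
  Digit '0' (value 0) x 2^3 = 0
  Digit '0' (value 0) x 2^2 = 0
  Digit '0' (value 0) x 2^1 = 0
  Digit '0' (value 0) x 2^0 = 0
Sum = 368

368


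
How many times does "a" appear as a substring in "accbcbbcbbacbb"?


Searching for "a" in "accbcbbcbbacbb"
Scanning each position:
  Position 0: "a" => MATCH
  Position 1: "c" => no
  Position 2: "c" => no
  Position 3: "b" => no
  Position 4: "c" => no
  Position 5: "b" => no
  Position 6: "b" => no
  Position 7: "c" => no
  Position 8: "b" => no
  Position 9: "b" => no
  Position 10: "a" => MATCH
  Position 11: "c" => no
  Position 12: "b" => no
  Position 13: "b" => no
Total occurrences: 2

2


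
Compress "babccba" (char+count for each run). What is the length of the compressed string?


Input: babccba
Runs:
  'b' x 1 => "b1"
  'a' x 1 => "a1"
  'b' x 1 => "b1"
  'c' x 2 => "c2"
  'b' x 1 => "b1"
  'a' x 1 => "a1"
Compressed: "b1a1b1c2b1a1"
Compressed length: 12

12


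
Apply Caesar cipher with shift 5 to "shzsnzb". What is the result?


Caesar cipher: shift "shzsnzb" by 5
  's' (pos 18) + 5 = pos 23 = 'x'
  'h' (pos 7) + 5 = pos 12 = 'm'
  'z' (pos 25) + 5 = pos 4 = 'e'
  's' (pos 18) + 5 = pos 23 = 'x'
  'n' (pos 13) + 5 = pos 18 = 's'
  'z' (pos 25) + 5 = pos 4 = 'e'
  'b' (pos 1) + 5 = pos 6 = 'g'
Result: xmexseg

xmexseg


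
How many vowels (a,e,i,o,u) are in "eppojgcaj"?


Input: eppojgcaj
Checking each character:
  'e' at position 0: vowel (running total: 1)
  'p' at position 1: consonant
  'p' at position 2: consonant
  'o' at position 3: vowel (running total: 2)
  'j' at position 4: consonant
  'g' at position 5: consonant
  'c' at position 6: consonant
  'a' at position 7: vowel (running total: 3)
  'j' at position 8: consonant
Total vowels: 3

3


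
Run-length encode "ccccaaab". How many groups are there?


Input: ccccaaab
Scanning for consecutive runs:
  Group 1: 'c' x 4 (positions 0-3)
  Group 2: 'a' x 3 (positions 4-6)
  Group 3: 'b' x 1 (positions 7-7)
Total groups: 3

3


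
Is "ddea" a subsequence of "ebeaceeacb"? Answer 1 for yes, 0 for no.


Check if "ddea" is a subsequence of "ebeaceeacb"
Greedy scan:
  Position 0 ('e'): no match needed
  Position 1 ('b'): no match needed
  Position 2 ('e'): no match needed
  Position 3 ('a'): no match needed
  Position 4 ('c'): no match needed
  Position 5 ('e'): no match needed
  Position 6 ('e'): no match needed
  Position 7 ('a'): no match needed
  Position 8 ('c'): no match needed
  Position 9 ('b'): no match needed
Only matched 0/4 characters => not a subsequence

0


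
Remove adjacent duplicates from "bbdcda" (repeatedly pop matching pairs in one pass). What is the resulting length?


Input: bbdcda
Stack-based adjacent duplicate removal:
  Read 'b': push. Stack: b
  Read 'b': matches stack top 'b' => pop. Stack: (empty)
  Read 'd': push. Stack: d
  Read 'c': push. Stack: dc
  Read 'd': push. Stack: dcd
  Read 'a': push. Stack: dcda
Final stack: "dcda" (length 4)

4


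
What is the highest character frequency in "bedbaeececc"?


Input: bedbaeececc
Character counts:
  'a': 1
  'b': 2
  'c': 3
  'd': 1
  'e': 4
Maximum frequency: 4

4


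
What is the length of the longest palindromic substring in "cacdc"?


Input: "cacdc"
Checking substrings for palindromes:
  [0:3] "cac" (len 3) => palindrome
  [2:5] "cdc" (len 3) => palindrome
Longest palindromic substring: "cac" with length 3

3


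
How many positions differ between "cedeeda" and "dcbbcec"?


Comparing "cedeeda" and "dcbbcec" position by position:
  Position 0: 'c' vs 'd' => DIFFER
  Position 1: 'e' vs 'c' => DIFFER
  Position 2: 'd' vs 'b' => DIFFER
  Position 3: 'e' vs 'b' => DIFFER
  Position 4: 'e' vs 'c' => DIFFER
  Position 5: 'd' vs 'e' => DIFFER
  Position 6: 'a' vs 'c' => DIFFER
Positions that differ: 7

7


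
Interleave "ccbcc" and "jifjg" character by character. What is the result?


Interleaving "ccbcc" and "jifjg":
  Position 0: 'c' from first, 'j' from second => "cj"
  Position 1: 'c' from first, 'i' from second => "ci"
  Position 2: 'b' from first, 'f' from second => "bf"
  Position 3: 'c' from first, 'j' from second => "cj"
  Position 4: 'c' from first, 'g' from second => "cg"
Result: cjcibfcjcg

cjcibfcjcg


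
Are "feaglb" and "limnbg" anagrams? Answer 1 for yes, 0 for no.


Strings: "feaglb", "limnbg"
Sorted first:  abefgl
Sorted second: bgilmn
Differ at position 0: 'a' vs 'b' => not anagrams

0


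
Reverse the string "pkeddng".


Input: pkeddng
Reading characters right to left:
  Position 6: 'g'
  Position 5: 'n'
  Position 4: 'd'
  Position 3: 'd'
  Position 2: 'e'
  Position 1: 'k'
  Position 0: 'p'
Reversed: gnddekp

gnddekp


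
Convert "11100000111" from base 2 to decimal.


Input: "11100000111" in base 2
Positional expansion:
  Digit '1' (value 1) x 2^10 = 1024
  Digit '1' (value 1) x 2^9 = 512
  Digit '1' (value 1) x 2^8 = 256
  Digit '0' (value 0) x 2^7 = 0
  Digit '0' (value 0) x 2^6 = 0
  Digit '0' (value 0) x 2^5 = 0
  Digit '0' (value 0) x 2^4 = 0
  Digit '0' (value 0) x 2^3 = 0
  Digit '1' (value 1) x 2^2 = 4
  Digit '1' (value 1) x 2^1 = 2
  Digit '1' (value 1) x 2^0 = 1
Sum = 1799

1799


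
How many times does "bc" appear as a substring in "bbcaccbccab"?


Searching for "bc" in "bbcaccbccab"
Scanning each position:
  Position 0: "bb" => no
  Position 1: "bc" => MATCH
  Position 2: "ca" => no
  Position 3: "ac" => no
  Position 4: "cc" => no
  Position 5: "cb" => no
  Position 6: "bc" => MATCH
  Position 7: "cc" => no
  Position 8: "ca" => no
  Position 9: "ab" => no
Total occurrences: 2

2


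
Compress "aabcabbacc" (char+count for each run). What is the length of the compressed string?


Input: aabcabbacc
Runs:
  'a' x 2 => "a2"
  'b' x 1 => "b1"
  'c' x 1 => "c1"
  'a' x 1 => "a1"
  'b' x 2 => "b2"
  'a' x 1 => "a1"
  'c' x 2 => "c2"
Compressed: "a2b1c1a1b2a1c2"
Compressed length: 14

14


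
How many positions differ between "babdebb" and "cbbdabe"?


Comparing "babdebb" and "cbbdabe" position by position:
  Position 0: 'b' vs 'c' => DIFFER
  Position 1: 'a' vs 'b' => DIFFER
  Position 2: 'b' vs 'b' => same
  Position 3: 'd' vs 'd' => same
  Position 4: 'e' vs 'a' => DIFFER
  Position 5: 'b' vs 'b' => same
  Position 6: 'b' vs 'e' => DIFFER
Positions that differ: 4

4


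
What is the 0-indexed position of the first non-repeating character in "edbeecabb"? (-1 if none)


Input: edbeecabb
Character frequencies:
  'a': 1
  'b': 3
  'c': 1
  'd': 1
  'e': 3
Scanning left to right for freq == 1:
  Position 0 ('e'): freq=3, skip
  Position 1 ('d'): unique! => answer = 1

1


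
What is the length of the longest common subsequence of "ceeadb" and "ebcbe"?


LCS of "ceeadb" and "ebcbe"
DP table:
           e    b    c    b    e
      0    0    0    0    0    0
  c   0    0    0    1    1    1
  e   0    1    1    1    1    2
  e   0    1    1    1    1    2
  a   0    1    1    1    1    2
  d   0    1    1    1    1    2
  b   0    1    2    2    2    2
LCS length = dp[6][5] = 2

2


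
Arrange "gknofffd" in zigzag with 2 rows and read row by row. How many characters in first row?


Zigzag "gknofffd" into 2 rows:
Placing characters:
  'g' => row 0
  'k' => row 1
  'n' => row 0
  'o' => row 1
  'f' => row 0
  'f' => row 1
  'f' => row 0
  'd' => row 1
Rows:
  Row 0: "gnff"
  Row 1: "kofd"
First row length: 4

4


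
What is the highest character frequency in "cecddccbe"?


Input: cecddccbe
Character counts:
  'b': 1
  'c': 4
  'd': 2
  'e': 2
Maximum frequency: 4

4


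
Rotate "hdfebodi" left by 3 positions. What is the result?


Input: "hdfebodi", rotate left by 3
First 3 characters: "hdf"
Remaining characters: "ebodi"
Concatenate remaining + first: "ebodi" + "hdf" = "ebodihdf"

ebodihdf


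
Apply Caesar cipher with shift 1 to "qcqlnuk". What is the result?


Caesar cipher: shift "qcqlnuk" by 1
  'q' (pos 16) + 1 = pos 17 = 'r'
  'c' (pos 2) + 1 = pos 3 = 'd'
  'q' (pos 16) + 1 = pos 17 = 'r'
  'l' (pos 11) + 1 = pos 12 = 'm'
  'n' (pos 13) + 1 = pos 14 = 'o'
  'u' (pos 20) + 1 = pos 21 = 'v'
  'k' (pos 10) + 1 = pos 11 = 'l'
Result: rdrmovl

rdrmovl


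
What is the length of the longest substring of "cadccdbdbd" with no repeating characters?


Input: "cadccdbdbd"
Sliding window (track last position of each char):
  Position 0 ('c'): window [0,0] length 1 -- new best
  Position 1 ('a'): window [0,1] length 2 -- new best
  Position 2 ('d'): window [0,2] length 3 -- new best
  Position 3 ('c'): repeat (last at 0), move window start to 1
  Position 3 ('c'): window [1,3] length 3
  Position 4 ('c'): repeat (last at 3), move window start to 4
  Position 4 ('c'): window [4,4] length 1
  Position 5 ('d'): window [4,5] length 2
  Position 6 ('b'): window [4,6] length 3
  Position 7 ('d'): repeat (last at 5), move window start to 6
  Position 7 ('d'): window [6,7] length 2
  Position 8 ('b'): repeat (last at 6), move window start to 7
  Position 8 ('b'): window [7,8] length 2
  Position 9 ('d'): repeat (last at 7), move window start to 8
  Position 9 ('d'): window [8,9] length 2
Longest substring with no repeats: "cad" with length 3

3


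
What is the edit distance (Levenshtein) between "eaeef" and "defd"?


Computing edit distance: "eaeef" -> "defd"
DP table:
           d    e    f    d
      0    1    2    3    4
  e   1    1    1    2    3
  a   2    2    2    2    3
  e   3    3    2    3    3
  e   4    4    3    3    4
  f   5    5    4    3    4
Edit distance = dp[5][4] = 4

4


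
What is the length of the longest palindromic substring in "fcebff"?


Input: "fcebff"
Checking substrings for palindromes:
  [4:6] "ff" (len 2) => palindrome
Longest palindromic substring: "ff" with length 2

2


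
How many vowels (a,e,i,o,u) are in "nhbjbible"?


Input: nhbjbible
Checking each character:
  'n' at position 0: consonant
  'h' at position 1: consonant
  'b' at position 2: consonant
  'j' at position 3: consonant
  'b' at position 4: consonant
  'i' at position 5: vowel (running total: 1)
  'b' at position 6: consonant
  'l' at position 7: consonant
  'e' at position 8: vowel (running total: 2)
Total vowels: 2

2


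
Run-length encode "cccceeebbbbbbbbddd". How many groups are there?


Input: cccceeebbbbbbbbddd
Scanning for consecutive runs:
  Group 1: 'c' x 4 (positions 0-3)
  Group 2: 'e' x 3 (positions 4-6)
  Group 3: 'b' x 8 (positions 7-14)
  Group 4: 'd' x 3 (positions 15-17)
Total groups: 4

4


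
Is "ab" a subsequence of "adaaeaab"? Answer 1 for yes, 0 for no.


Check if "ab" is a subsequence of "adaaeaab"
Greedy scan:
  Position 0 ('a'): matches sub[0] = 'a'
  Position 1 ('d'): no match needed
  Position 2 ('a'): no match needed
  Position 3 ('a'): no match needed
  Position 4 ('e'): no match needed
  Position 5 ('a'): no match needed
  Position 6 ('a'): no match needed
  Position 7 ('b'): matches sub[1] = 'b'
All 2 characters matched => is a subsequence

1


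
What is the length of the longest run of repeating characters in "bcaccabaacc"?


Input: "bcaccabaacc"
Scanning for longest run:
  Position 1 ('c'): new char, reset run to 1
  Position 2 ('a'): new char, reset run to 1
  Position 3 ('c'): new char, reset run to 1
  Position 4 ('c'): continues run of 'c', length=2
  Position 5 ('a'): new char, reset run to 1
  Position 6 ('b'): new char, reset run to 1
  Position 7 ('a'): new char, reset run to 1
  Position 8 ('a'): continues run of 'a', length=2
  Position 9 ('c'): new char, reset run to 1
  Position 10 ('c'): continues run of 'c', length=2
Longest run: 'c' with length 2

2


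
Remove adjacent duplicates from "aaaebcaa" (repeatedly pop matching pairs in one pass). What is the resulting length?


Input: aaaebcaa
Stack-based adjacent duplicate removal:
  Read 'a': push. Stack: a
  Read 'a': matches stack top 'a' => pop. Stack: (empty)
  Read 'a': push. Stack: a
  Read 'e': push. Stack: ae
  Read 'b': push. Stack: aeb
  Read 'c': push. Stack: aebc
  Read 'a': push. Stack: aebca
  Read 'a': matches stack top 'a' => pop. Stack: aebc
Final stack: "aebc" (length 4)

4


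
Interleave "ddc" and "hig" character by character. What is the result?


Interleaving "ddc" and "hig":
  Position 0: 'd' from first, 'h' from second => "dh"
  Position 1: 'd' from first, 'i' from second => "di"
  Position 2: 'c' from first, 'g' from second => "cg"
Result: dhdicg

dhdicg


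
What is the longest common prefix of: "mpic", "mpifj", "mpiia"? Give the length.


Words: mpic, mpifj, mpiia
  Position 0: all 'm' => match
  Position 1: all 'p' => match
  Position 2: all 'i' => match
  Position 3: ('c', 'f', 'i') => mismatch, stop
LCP = "mpi" (length 3)

3


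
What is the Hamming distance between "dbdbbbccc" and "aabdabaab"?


Comparing "dbdbbbccc" and "aabdabaab" position by position:
  Position 0: 'd' vs 'a' => differ
  Position 1: 'b' vs 'a' => differ
  Position 2: 'd' vs 'b' => differ
  Position 3: 'b' vs 'd' => differ
  Position 4: 'b' vs 'a' => differ
  Position 5: 'b' vs 'b' => same
  Position 6: 'c' vs 'a' => differ
  Position 7: 'c' vs 'a' => differ
  Position 8: 'c' vs 'b' => differ
Total differences (Hamming distance): 8

8


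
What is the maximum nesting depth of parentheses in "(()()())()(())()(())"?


Input: "(()()())()(())()(())"
Tracking depth:
  Position 0 '(': depth becomes 1
  Position 1 '(': depth becomes 2
  Position 2 ')': depth becomes 1
  Position 3 '(': depth becomes 2
  Position 4 ')': depth becomes 1
  Position 5 '(': depth becomes 2
  Position 6 ')': depth becomes 1
  Position 7 ')': depth becomes 0
  Position 8 '(': depth becomes 1
  Position 9 ')': depth becomes 0
  Position 10 '(': depth becomes 1
  Position 11 '(': depth becomes 2
  Position 12 ')': depth becomes 1
  Position 13 ')': depth becomes 0
  Position 14 '(': depth becomes 1
  Position 15 ')': depth becomes 0
  Position 16 '(': depth becomes 1
  Position 17 '(': depth becomes 2
  Position 18 ')': depth becomes 1
  Position 19 ')': depth becomes 0
Maximum depth reached: 2

2


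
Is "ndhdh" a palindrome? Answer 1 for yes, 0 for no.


Input: ndhdh
Reversed: hdhdn
  Compare pos 0 ('n') with pos 4 ('h'): MISMATCH
  Compare pos 1 ('d') with pos 3 ('d'): match
Result: not a palindrome

0


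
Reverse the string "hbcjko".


Input: hbcjko
Reading characters right to left:
  Position 5: 'o'
  Position 4: 'k'
  Position 3: 'j'
  Position 2: 'c'
  Position 1: 'b'
  Position 0: 'h'
Reversed: okjcbh

okjcbh


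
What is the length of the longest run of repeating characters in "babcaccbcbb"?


Input: "babcaccbcbb"
Scanning for longest run:
  Position 1 ('a'): new char, reset run to 1
  Position 2 ('b'): new char, reset run to 1
  Position 3 ('c'): new char, reset run to 1
  Position 4 ('a'): new char, reset run to 1
  Position 5 ('c'): new char, reset run to 1
  Position 6 ('c'): continues run of 'c', length=2
  Position 7 ('b'): new char, reset run to 1
  Position 8 ('c'): new char, reset run to 1
  Position 9 ('b'): new char, reset run to 1
  Position 10 ('b'): continues run of 'b', length=2
Longest run: 'c' with length 2

2


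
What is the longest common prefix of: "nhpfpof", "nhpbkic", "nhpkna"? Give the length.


Words: nhpfpof, nhpbkic, nhpkna
  Position 0: all 'n' => match
  Position 1: all 'h' => match
  Position 2: all 'p' => match
  Position 3: ('f', 'b', 'k') => mismatch, stop
LCP = "nhp" (length 3)

3


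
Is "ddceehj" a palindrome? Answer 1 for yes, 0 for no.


Input: ddceehj
Reversed: jheecdd
  Compare pos 0 ('d') with pos 6 ('j'): MISMATCH
  Compare pos 1 ('d') with pos 5 ('h'): MISMATCH
  Compare pos 2 ('c') with pos 4 ('e'): MISMATCH
Result: not a palindrome

0


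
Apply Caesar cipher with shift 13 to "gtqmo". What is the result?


Caesar cipher: shift "gtqmo" by 13
  'g' (pos 6) + 13 = pos 19 = 't'
  't' (pos 19) + 13 = pos 6 = 'g'
  'q' (pos 16) + 13 = pos 3 = 'd'
  'm' (pos 12) + 13 = pos 25 = 'z'
  'o' (pos 14) + 13 = pos 1 = 'b'
Result: tgdzb

tgdzb


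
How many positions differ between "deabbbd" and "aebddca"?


Comparing "deabbbd" and "aebddca" position by position:
  Position 0: 'd' vs 'a' => DIFFER
  Position 1: 'e' vs 'e' => same
  Position 2: 'a' vs 'b' => DIFFER
  Position 3: 'b' vs 'd' => DIFFER
  Position 4: 'b' vs 'd' => DIFFER
  Position 5: 'b' vs 'c' => DIFFER
  Position 6: 'd' vs 'a' => DIFFER
Positions that differ: 6

6


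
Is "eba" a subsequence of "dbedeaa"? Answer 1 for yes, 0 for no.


Check if "eba" is a subsequence of "dbedeaa"
Greedy scan:
  Position 0 ('d'): no match needed
  Position 1 ('b'): no match needed
  Position 2 ('e'): matches sub[0] = 'e'
  Position 3 ('d'): no match needed
  Position 4 ('e'): no match needed
  Position 5 ('a'): no match needed
  Position 6 ('a'): no match needed
Only matched 1/3 characters => not a subsequence

0


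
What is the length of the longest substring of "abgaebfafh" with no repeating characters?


Input: "abgaebfafh"
Sliding window (track last position of each char):
  Position 0 ('a'): window [0,0] length 1 -- new best
  Position 1 ('b'): window [0,1] length 2 -- new best
  Position 2 ('g'): window [0,2] length 3 -- new best
  Position 3 ('a'): repeat (last at 0), move window start to 1
  Position 3 ('a'): window [1,3] length 3
  Position 4 ('e'): window [1,4] length 4 -- new best
  Position 5 ('b'): repeat (last at 1), move window start to 2
  Position 5 ('b'): window [2,5] length 4
  Position 6 ('f'): window [2,6] length 5 -- new best
  Position 7 ('a'): repeat (last at 3), move window start to 4
  Position 7 ('a'): window [4,7] length 4
  Position 8 ('f'): repeat (last at 6), move window start to 7
  Position 8 ('f'): window [7,8] length 2
  Position 9 ('h'): window [7,9] length 3
Longest substring with no repeats: "gaebf" with length 5

5


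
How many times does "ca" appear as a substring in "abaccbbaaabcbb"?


Searching for "ca" in "abaccbbaaabcbb"
Scanning each position:
  Position 0: "ab" => no
  Position 1: "ba" => no
  Position 2: "ac" => no
  Position 3: "cc" => no
  Position 4: "cb" => no
  Position 5: "bb" => no
  Position 6: "ba" => no
  Position 7: "aa" => no
  Position 8: "aa" => no
  Position 9: "ab" => no
  Position 10: "bc" => no
  Position 11: "cb" => no
  Position 12: "bb" => no
Total occurrences: 0

0


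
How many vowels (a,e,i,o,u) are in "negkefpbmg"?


Input: negkefpbmg
Checking each character:
  'n' at position 0: consonant
  'e' at position 1: vowel (running total: 1)
  'g' at position 2: consonant
  'k' at position 3: consonant
  'e' at position 4: vowel (running total: 2)
  'f' at position 5: consonant
  'p' at position 6: consonant
  'b' at position 7: consonant
  'm' at position 8: consonant
  'g' at position 9: consonant
Total vowels: 2

2


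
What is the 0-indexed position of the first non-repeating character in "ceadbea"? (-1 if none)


Input: ceadbea
Character frequencies:
  'a': 2
  'b': 1
  'c': 1
  'd': 1
  'e': 2
Scanning left to right for freq == 1:
  Position 0 ('c'): unique! => answer = 0

0


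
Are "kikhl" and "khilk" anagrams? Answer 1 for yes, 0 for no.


Strings: "kikhl", "khilk"
Sorted first:  hikkl
Sorted second: hikkl
Sorted forms match => anagrams

1


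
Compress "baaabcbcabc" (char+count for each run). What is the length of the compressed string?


Input: baaabcbcabc
Runs:
  'b' x 1 => "b1"
  'a' x 3 => "a3"
  'b' x 1 => "b1"
  'c' x 1 => "c1"
  'b' x 1 => "b1"
  'c' x 1 => "c1"
  'a' x 1 => "a1"
  'b' x 1 => "b1"
  'c' x 1 => "c1"
Compressed: "b1a3b1c1b1c1a1b1c1"
Compressed length: 18

18


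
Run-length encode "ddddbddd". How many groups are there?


Input: ddddbddd
Scanning for consecutive runs:
  Group 1: 'd' x 4 (positions 0-3)
  Group 2: 'b' x 1 (positions 4-4)
  Group 3: 'd' x 3 (positions 5-7)
Total groups: 3

3


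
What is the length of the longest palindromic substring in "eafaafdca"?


Input: "eafaafdca"
Checking substrings for palindromes:
  [2:6] "faaf" (len 4) => palindrome
  [1:4] "afa" (len 3) => palindrome
  [3:5] "aa" (len 2) => palindrome
Longest palindromic substring: "faaf" with length 4

4


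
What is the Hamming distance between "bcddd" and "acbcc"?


Comparing "bcddd" and "acbcc" position by position:
  Position 0: 'b' vs 'a' => differ
  Position 1: 'c' vs 'c' => same
  Position 2: 'd' vs 'b' => differ
  Position 3: 'd' vs 'c' => differ
  Position 4: 'd' vs 'c' => differ
Total differences (Hamming distance): 4

4


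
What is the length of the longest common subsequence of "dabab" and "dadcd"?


LCS of "dabab" and "dadcd"
DP table:
           d    a    d    c    d
      0    0    0    0    0    0
  d   0    1    1    1    1    1
  a   0    1    2    2    2    2
  b   0    1    2    2    2    2
  a   0    1    2    2    2    2
  b   0    1    2    2    2    2
LCS length = dp[5][5] = 2

2


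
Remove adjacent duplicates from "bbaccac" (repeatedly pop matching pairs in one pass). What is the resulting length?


Input: bbaccac
Stack-based adjacent duplicate removal:
  Read 'b': push. Stack: b
  Read 'b': matches stack top 'b' => pop. Stack: (empty)
  Read 'a': push. Stack: a
  Read 'c': push. Stack: ac
  Read 'c': matches stack top 'c' => pop. Stack: a
  Read 'a': matches stack top 'a' => pop. Stack: (empty)
  Read 'c': push. Stack: c
Final stack: "c" (length 1)

1


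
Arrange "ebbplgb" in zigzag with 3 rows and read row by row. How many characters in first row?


Zigzag "ebbplgb" into 3 rows:
Placing characters:
  'e' => row 0
  'b' => row 1
  'b' => row 2
  'p' => row 1
  'l' => row 0
  'g' => row 1
  'b' => row 2
Rows:
  Row 0: "el"
  Row 1: "bpg"
  Row 2: "bb"
First row length: 2

2


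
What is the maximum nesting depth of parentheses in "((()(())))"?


Input: "((()(())))"
Tracking depth:
  Position 0 '(': depth becomes 1
  Position 1 '(': depth becomes 2
  Position 2 '(': depth becomes 3
  Position 3 ')': depth becomes 2
  Position 4 '(': depth becomes 3
  Position 5 '(': depth becomes 4
  Position 6 ')': depth becomes 3
  Position 7 ')': depth becomes 2
  Position 8 ')': depth becomes 1
  Position 9 ')': depth becomes 0
Maximum depth reached: 4

4


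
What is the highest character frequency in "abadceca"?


Input: abadceca
Character counts:
  'a': 3
  'b': 1
  'c': 2
  'd': 1
  'e': 1
Maximum frequency: 3

3


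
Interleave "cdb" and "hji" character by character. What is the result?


Interleaving "cdb" and "hji":
  Position 0: 'c' from first, 'h' from second => "ch"
  Position 1: 'd' from first, 'j' from second => "dj"
  Position 2: 'b' from first, 'i' from second => "bi"
Result: chdjbi

chdjbi


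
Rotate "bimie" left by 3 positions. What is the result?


Input: "bimie", rotate left by 3
First 3 characters: "bim"
Remaining characters: "ie"
Concatenate remaining + first: "ie" + "bim" = "iebim"

iebim


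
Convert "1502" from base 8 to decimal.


Input: "1502" in base 8
Positional expansion:
  Digit '1' (value 1) x 8^3 = 512
  Digit '5' (value 5) x 8^2 = 320
  Digit '0' (value 0) x 8^1 = 0
  Digit '2' (value 2) x 8^0 = 2
Sum = 834

834


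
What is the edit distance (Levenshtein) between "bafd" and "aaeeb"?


Computing edit distance: "bafd" -> "aaeeb"
DP table:
           a    a    e    e    b
      0    1    2    3    4    5
  b   1    1    2    3    4    4
  a   2    1    1    2    3    4
  f   3    2    2    2    3    4
  d   4    3    3    3    3    4
Edit distance = dp[4][5] = 4

4


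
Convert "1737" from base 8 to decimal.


Input: "1737" in base 8
Positional expansion:
  Digit '1' (value 1) x 8^3 = 512
  Digit '7' (value 7) x 8^2 = 448
  Digit '3' (value 3) x 8^1 = 24
  Digit '7' (value 7) x 8^0 = 7
Sum = 991

991


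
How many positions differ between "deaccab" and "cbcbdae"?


Comparing "deaccab" and "cbcbdae" position by position:
  Position 0: 'd' vs 'c' => DIFFER
  Position 1: 'e' vs 'b' => DIFFER
  Position 2: 'a' vs 'c' => DIFFER
  Position 3: 'c' vs 'b' => DIFFER
  Position 4: 'c' vs 'd' => DIFFER
  Position 5: 'a' vs 'a' => same
  Position 6: 'b' vs 'e' => DIFFER
Positions that differ: 6

6


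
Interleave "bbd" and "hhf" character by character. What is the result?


Interleaving "bbd" and "hhf":
  Position 0: 'b' from first, 'h' from second => "bh"
  Position 1: 'b' from first, 'h' from second => "bh"
  Position 2: 'd' from first, 'f' from second => "df"
Result: bhbhdf

bhbhdf


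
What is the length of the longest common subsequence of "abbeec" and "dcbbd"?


LCS of "abbeec" and "dcbbd"
DP table:
           d    c    b    b    d
      0    0    0    0    0    0
  a   0    0    0    0    0    0
  b   0    0    0    1    1    1
  b   0    0    0    1    2    2
  e   0    0    0    1    2    2
  e   0    0    0    1    2    2
  c   0    0    1    1    2    2
LCS length = dp[6][5] = 2

2


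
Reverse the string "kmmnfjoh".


Input: kmmnfjoh
Reading characters right to left:
  Position 7: 'h'
  Position 6: 'o'
  Position 5: 'j'
  Position 4: 'f'
  Position 3: 'n'
  Position 2: 'm'
  Position 1: 'm'
  Position 0: 'k'
Reversed: hojfnmmk

hojfnmmk


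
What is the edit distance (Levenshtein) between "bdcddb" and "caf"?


Computing edit distance: "bdcddb" -> "caf"
DP table:
           c    a    f
      0    1    2    3
  b   1    1    2    3
  d   2    2    2    3
  c   3    2    3    3
  d   4    3    3    4
  d   5    4    4    4
  b   6    5    5    5
Edit distance = dp[6][3] = 5

5


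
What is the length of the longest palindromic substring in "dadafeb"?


Input: "dadafeb"
Checking substrings for palindromes:
  [0:3] "dad" (len 3) => palindrome
  [1:4] "ada" (len 3) => palindrome
Longest palindromic substring: "dad" with length 3

3


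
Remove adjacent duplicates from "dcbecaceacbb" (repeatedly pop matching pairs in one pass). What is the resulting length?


Input: dcbecaceacbb
Stack-based adjacent duplicate removal:
  Read 'd': push. Stack: d
  Read 'c': push. Stack: dc
  Read 'b': push. Stack: dcb
  Read 'e': push. Stack: dcbe
  Read 'c': push. Stack: dcbec
  Read 'a': push. Stack: dcbeca
  Read 'c': push. Stack: dcbecac
  Read 'e': push. Stack: dcbecace
  Read 'a': push. Stack: dcbecacea
  Read 'c': push. Stack: dcbecaceac
  Read 'b': push. Stack: dcbecaceacb
  Read 'b': matches stack top 'b' => pop. Stack: dcbecaceac
Final stack: "dcbecaceac" (length 10)

10


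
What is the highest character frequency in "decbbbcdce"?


Input: decbbbcdce
Character counts:
  'b': 3
  'c': 3
  'd': 2
  'e': 2
Maximum frequency: 3

3


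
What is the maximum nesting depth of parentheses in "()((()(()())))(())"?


Input: "()((()(()())))(())"
Tracking depth:
  Position 0 '(': depth becomes 1
  Position 1 ')': depth becomes 0
  Position 2 '(': depth becomes 1
  Position 3 '(': depth becomes 2
  Position 4 '(': depth becomes 3
  Position 5 ')': depth becomes 2
  Position 6 '(': depth becomes 3
  Position 7 '(': depth becomes 4
  Position 8 ')': depth becomes 3
  Position 9 '(': depth becomes 4
  Position 10 ')': depth becomes 3
  Position 11 ')': depth becomes 2
  Position 12 ')': depth becomes 1
  Position 13 ')': depth becomes 0
  Position 14 '(': depth becomes 1
  Position 15 '(': depth becomes 2
  Position 16 ')': depth becomes 1
  Position 17 ')': depth becomes 0
Maximum depth reached: 4

4


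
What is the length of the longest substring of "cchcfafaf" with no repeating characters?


Input: "cchcfafaf"
Sliding window (track last position of each char):
  Position 0 ('c'): window [0,0] length 1 -- new best
  Position 1 ('c'): repeat (last at 0), move window start to 1
  Position 1 ('c'): window [1,1] length 1
  Position 2 ('h'): window [1,2] length 2 -- new best
  Position 3 ('c'): repeat (last at 1), move window start to 2
  Position 3 ('c'): window [2,3] length 2
  Position 4 ('f'): window [2,4] length 3 -- new best
  Position 5 ('a'): window [2,5] length 4 -- new best
  Position 6 ('f'): repeat (last at 4), move window start to 5
  Position 6 ('f'): window [5,6] length 2
  Position 7 ('a'): repeat (last at 5), move window start to 6
  Position 7 ('a'): window [6,7] length 2
  Position 8 ('f'): repeat (last at 6), move window start to 7
  Position 8 ('f'): window [7,8] length 2
Longest substring with no repeats: "hcfa" with length 4

4


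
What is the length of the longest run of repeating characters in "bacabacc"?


Input: "bacabacc"
Scanning for longest run:
  Position 1 ('a'): new char, reset run to 1
  Position 2 ('c'): new char, reset run to 1
  Position 3 ('a'): new char, reset run to 1
  Position 4 ('b'): new char, reset run to 1
  Position 5 ('a'): new char, reset run to 1
  Position 6 ('c'): new char, reset run to 1
  Position 7 ('c'): continues run of 'c', length=2
Longest run: 'c' with length 2

2


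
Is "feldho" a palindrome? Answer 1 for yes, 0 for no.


Input: feldho
Reversed: ohdlef
  Compare pos 0 ('f') with pos 5 ('o'): MISMATCH
  Compare pos 1 ('e') with pos 4 ('h'): MISMATCH
  Compare pos 2 ('l') with pos 3 ('d'): MISMATCH
Result: not a palindrome

0


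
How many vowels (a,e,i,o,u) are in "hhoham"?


Input: hhoham
Checking each character:
  'h' at position 0: consonant
  'h' at position 1: consonant
  'o' at position 2: vowel (running total: 1)
  'h' at position 3: consonant
  'a' at position 4: vowel (running total: 2)
  'm' at position 5: consonant
Total vowels: 2

2


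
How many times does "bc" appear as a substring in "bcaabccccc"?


Searching for "bc" in "bcaabccccc"
Scanning each position:
  Position 0: "bc" => MATCH
  Position 1: "ca" => no
  Position 2: "aa" => no
  Position 3: "ab" => no
  Position 4: "bc" => MATCH
  Position 5: "cc" => no
  Position 6: "cc" => no
  Position 7: "cc" => no
  Position 8: "cc" => no
Total occurrences: 2

2


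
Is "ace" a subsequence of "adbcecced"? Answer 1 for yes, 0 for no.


Check if "ace" is a subsequence of "adbcecced"
Greedy scan:
  Position 0 ('a'): matches sub[0] = 'a'
  Position 1 ('d'): no match needed
  Position 2 ('b'): no match needed
  Position 3 ('c'): matches sub[1] = 'c'
  Position 4 ('e'): matches sub[2] = 'e'
  Position 5 ('c'): no match needed
  Position 6 ('c'): no match needed
  Position 7 ('e'): no match needed
  Position 8 ('d'): no match needed
All 3 characters matched => is a subsequence

1
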